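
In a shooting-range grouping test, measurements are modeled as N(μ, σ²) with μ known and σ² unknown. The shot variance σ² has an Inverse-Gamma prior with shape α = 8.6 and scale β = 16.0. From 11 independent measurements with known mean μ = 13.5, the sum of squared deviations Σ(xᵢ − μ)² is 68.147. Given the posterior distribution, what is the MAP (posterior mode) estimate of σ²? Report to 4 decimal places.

3.3161

With known mean μ and an Inverse-Gamma(α, β) prior on σ², the Normal likelihood is conjugate: posterior is Inv-Gamma(α + n/2, β + Σ(xᵢ−μ)²/2).
Posterior: Inv-Gamma(8.6 + 11/2, 16.0 + 68.147/2) = Inv-Gamma(14.10, 50.0735).
Mode = β/(α+1) = 50.0735/15.10 = 3.3161.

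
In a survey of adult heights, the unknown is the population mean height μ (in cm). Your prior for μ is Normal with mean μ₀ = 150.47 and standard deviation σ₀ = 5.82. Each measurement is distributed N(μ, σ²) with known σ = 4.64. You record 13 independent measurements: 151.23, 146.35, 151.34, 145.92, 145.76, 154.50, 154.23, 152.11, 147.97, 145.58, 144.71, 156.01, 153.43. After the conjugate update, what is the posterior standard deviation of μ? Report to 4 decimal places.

For Normal data with known variance σ², a Normal(μ₀, σ₀²) prior on μ is conjugate. Posterior precision = 1/σ₀² + n/σ²; posterior mean is the precision-weighted average of μ₀ and x̄.
σ₀² = 5.82² = 33.8724, σ² = 4.64² = 21.5296; σ² + n·σ₀² = 21.5296 + 13·33.8724 = 461.8708.
Posterior precision = 1/σ₀² + n/σ² = 1/33.8724 + 13/21.5296 = (σ² + n·σ₀²)/(σ₀²σ²) = 461.8708/(33.8724·21.5296); posterior variance σₙ² = σ₀²σ²/(σ² + n·σ₀²) = 33.8724·21.5296/461.8708 = 1.578925.
Posterior SD = √σₙ² = √(33.8724·21.5296/461.8708) = 1.2566.

1.2566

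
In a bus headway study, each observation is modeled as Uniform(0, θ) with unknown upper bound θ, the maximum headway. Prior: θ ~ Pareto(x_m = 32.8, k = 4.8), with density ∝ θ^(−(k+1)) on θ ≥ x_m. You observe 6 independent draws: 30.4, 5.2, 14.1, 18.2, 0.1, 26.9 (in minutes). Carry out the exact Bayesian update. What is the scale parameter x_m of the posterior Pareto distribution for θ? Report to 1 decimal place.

32.8

A Pareto(scale x_m, shape k) prior on the upper bound θ of Uniform(0, θ) is conjugate: posterior is Pareto(max(x_m, max xᵢ), k + n).
Sample maximum = 30.4; prior scale x_m = 32.8 → posterior scale = max = 32.8.
Posterior shape = 4.8 + 6 = 10.8.
Posterior scale x_m = 32.8.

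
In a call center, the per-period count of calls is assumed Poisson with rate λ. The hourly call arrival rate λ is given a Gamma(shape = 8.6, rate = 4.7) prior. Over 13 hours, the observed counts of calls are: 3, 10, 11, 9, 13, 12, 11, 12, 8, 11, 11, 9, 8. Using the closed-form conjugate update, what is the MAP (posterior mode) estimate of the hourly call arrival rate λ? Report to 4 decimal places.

7.6610

With a Gamma(shape α, rate β) prior, the Poisson likelihood is conjugate: the posterior is Gamma(α + ΣXᵢ, β + n).
Sum of counts S = 128 over n = 13 hours.
Posterior: Gamma(α+S, β+n) = Gamma(8.6+128, 4.7+13) = Gamma(136.6, 17.7).
Mode of Gamma(α,β) for α≥1 is (α−1)/β = 135.6/17.7 = 7.6610.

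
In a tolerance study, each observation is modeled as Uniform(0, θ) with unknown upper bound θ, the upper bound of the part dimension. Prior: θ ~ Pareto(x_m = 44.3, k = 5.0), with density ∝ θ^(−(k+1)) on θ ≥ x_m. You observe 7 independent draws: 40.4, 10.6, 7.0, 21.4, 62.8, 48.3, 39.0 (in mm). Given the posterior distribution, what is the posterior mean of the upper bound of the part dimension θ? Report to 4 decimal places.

A Pareto(scale x_m, shape k) prior on the upper bound θ of Uniform(0, θ) is conjugate: posterior is Pareto(max(x_m, max xᵢ), k + n).
Sample maximum = 62.8; prior scale x_m = 44.3 → posterior scale = max = 62.8.
Posterior shape = 5.0 + 7 = 12.0.
E[θ|data] = k·x_m/(k−1) = 12.0·62.8/11.0 = 68.5091.

68.5091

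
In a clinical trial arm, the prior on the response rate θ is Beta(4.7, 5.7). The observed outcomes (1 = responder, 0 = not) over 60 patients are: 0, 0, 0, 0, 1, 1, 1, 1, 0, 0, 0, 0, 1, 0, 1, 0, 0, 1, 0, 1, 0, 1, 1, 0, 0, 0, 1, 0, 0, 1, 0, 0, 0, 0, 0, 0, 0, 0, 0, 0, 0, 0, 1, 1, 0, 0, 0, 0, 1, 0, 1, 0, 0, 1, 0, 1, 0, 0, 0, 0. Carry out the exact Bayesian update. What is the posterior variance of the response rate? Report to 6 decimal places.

The Beta prior is conjugate to a Binomial/Bernoulli likelihood; the update adds successes to α and failures to β.
Posterior: Beta(α+k, β+n−k) = Beta(4.7+18, 5.7+42) = Beta(22.7, 47.7).
Var = αβ/((α+β)²(α+β+1)) = 22.7·47.7/(70.4²·71.4) = 0.003060.

0.003060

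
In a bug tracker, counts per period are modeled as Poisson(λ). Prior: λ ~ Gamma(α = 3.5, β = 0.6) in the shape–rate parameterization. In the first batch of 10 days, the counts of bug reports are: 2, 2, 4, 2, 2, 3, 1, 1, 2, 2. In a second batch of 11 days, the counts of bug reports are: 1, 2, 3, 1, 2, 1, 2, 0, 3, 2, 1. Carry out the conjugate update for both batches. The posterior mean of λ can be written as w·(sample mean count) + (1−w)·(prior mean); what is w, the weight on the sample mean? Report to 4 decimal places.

With a Gamma(shape α, rate β) prior, the Poisson likelihood is conjugate: the posterior is Gamma(α + ΣXᵢ, β + n).
Total number of days: n = 10 + 11 = 21.
Posterior mean = (α₀+S)/(β₀+n) = [n/(β₀+n)]·(S/n) + [β₀/(β₀+n)]·(α₀/β₀), so only n and β₀ enter the weight.
Weight on data w = n/(β₀+n) = 21/(0.6+21) = 21/21.6 = 0.9722.

0.9722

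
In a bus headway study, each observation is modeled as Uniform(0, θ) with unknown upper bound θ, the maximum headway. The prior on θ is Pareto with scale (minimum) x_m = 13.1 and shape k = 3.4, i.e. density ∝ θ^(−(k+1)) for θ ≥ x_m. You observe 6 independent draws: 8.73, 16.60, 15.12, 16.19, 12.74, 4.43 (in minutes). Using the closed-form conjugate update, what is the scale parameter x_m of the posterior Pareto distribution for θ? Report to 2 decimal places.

16.60

A Pareto(scale x_m, shape k) prior on the upper bound θ of Uniform(0, θ) is conjugate: posterior is Pareto(max(x_m, max xᵢ), k + n).
Sample maximum = 16.60; prior scale x_m = 13.1 → posterior scale = max = 16.60.
Posterior shape = 3.4 + 6 = 9.4.
Posterior scale x_m = 16.60.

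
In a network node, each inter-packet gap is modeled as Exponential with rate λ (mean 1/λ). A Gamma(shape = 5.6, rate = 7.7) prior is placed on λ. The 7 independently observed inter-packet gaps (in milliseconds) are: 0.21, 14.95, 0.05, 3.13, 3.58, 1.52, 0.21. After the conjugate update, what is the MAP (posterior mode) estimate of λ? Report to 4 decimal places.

With a Gamma(shape α, rate β) prior on the exponential rate λ, the posterior after n observations with total T = Σxᵢ is Gamma(α+n, β+T).
Sum of observations T = 23.65 milliseconds; n = 7.
Posterior: Gamma(5.6+7, 7.7+23.65) = Gamma(12.6, 31.35).
Mode = (α−1)/β = 0.3700.

0.3700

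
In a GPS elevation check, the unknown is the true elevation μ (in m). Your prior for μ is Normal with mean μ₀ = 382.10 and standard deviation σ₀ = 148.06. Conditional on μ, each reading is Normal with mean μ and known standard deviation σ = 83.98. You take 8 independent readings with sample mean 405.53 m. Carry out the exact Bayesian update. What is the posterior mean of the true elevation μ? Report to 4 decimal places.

For Normal data with known variance σ², a Normal(μ₀, σ₀²) prior on μ is conjugate. Posterior precision = 1/σ₀² + n/σ²; posterior mean is the precision-weighted average of μ₀ and x̄.
n·x̄ = 8·405.53 = 3244.24.
σ₀² = 148.06² = 21921.7636, σ² = 83.98² = 7052.6404; σ² + n·σ₀² = 7052.6404 + 8·21921.7636 = 182426.7492.
Posterior mean = (μ₀/σ₀² + n·x̄/σ²)/(1/σ₀² + n/σ²) = (σ²·μ₀ + σ₀²·n·x̄)/(σ² + n·σ₀²) = (7052.6404·382.10 + 21921.7636·3244.24)/182426.7492 = 73814276.238504/182426.7492 = 404.6242.

404.6242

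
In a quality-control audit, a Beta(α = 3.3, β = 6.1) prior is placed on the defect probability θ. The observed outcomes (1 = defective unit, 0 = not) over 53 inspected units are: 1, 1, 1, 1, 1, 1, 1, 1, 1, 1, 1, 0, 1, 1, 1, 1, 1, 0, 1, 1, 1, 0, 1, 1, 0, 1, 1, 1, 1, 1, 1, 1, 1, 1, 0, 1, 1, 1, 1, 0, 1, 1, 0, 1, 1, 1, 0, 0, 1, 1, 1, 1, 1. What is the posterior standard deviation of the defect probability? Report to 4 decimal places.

0.0538

The Beta prior is conjugate to a Binomial/Bernoulli likelihood; the update adds successes to α and failures to β.
Posterior: Beta(α+k, β+n−k) = Beta(3.3+44, 6.1+9) = Beta(47.3, 15.1).
Var = αβ/((α+β)²(α+β+1)) = 47.3·15.1/(62.4²·63.4) = 0.00289321; SD = √0.00289321 = 0.0538.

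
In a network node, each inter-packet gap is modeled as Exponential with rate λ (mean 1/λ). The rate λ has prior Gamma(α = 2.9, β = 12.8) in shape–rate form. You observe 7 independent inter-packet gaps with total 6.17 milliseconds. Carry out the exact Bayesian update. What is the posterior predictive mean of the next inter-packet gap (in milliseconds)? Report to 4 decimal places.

2.1315

With a Gamma(shape α, rate β) prior on the exponential rate λ, the posterior after n observations with total T = Σxᵢ is Gamma(α+n, β+T).
Posterior: Gamma(2.9+7, 12.8+6.17) = Gamma(9.9, 18.97).
The predictive distribution for the next observation is Lomax; its mean is β/(α−1) = 18.97/8.9 = 2.1315.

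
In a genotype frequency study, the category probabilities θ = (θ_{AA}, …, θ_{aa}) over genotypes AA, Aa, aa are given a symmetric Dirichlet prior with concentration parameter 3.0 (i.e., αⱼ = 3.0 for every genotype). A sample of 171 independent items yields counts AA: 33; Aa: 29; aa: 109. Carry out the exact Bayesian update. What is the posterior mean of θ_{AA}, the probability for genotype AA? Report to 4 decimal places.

0.2000

The Dirichlet prior is conjugate to the Multinomial likelihood: each posterior αⱼ = prior αⱼ + observed count nⱼ.
Posterior concentration: (36.0, 32.0, 112.0), total = 180.0.
E[θ_{AA}|data] = α_{AA}/Σα = 36.0/180.0 = 0.2000.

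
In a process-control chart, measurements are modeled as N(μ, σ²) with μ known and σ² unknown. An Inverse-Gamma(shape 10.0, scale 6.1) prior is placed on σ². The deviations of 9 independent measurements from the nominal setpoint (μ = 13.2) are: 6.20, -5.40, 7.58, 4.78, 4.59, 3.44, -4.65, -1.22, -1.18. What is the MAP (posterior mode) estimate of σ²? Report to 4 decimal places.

7.0164

With known mean μ and an Inverse-Gamma(α, β) prior on σ², the Normal likelihood is conjugate: posterior is Inv-Gamma(α + n/2, β + Σ(xᵢ−μ)²/2).
Σ(xᵢ−μ)² = (6.20)² + (-5.40)² + (7.58)² + (4.78)² + (4.59)² + (3.44)² + (-4.65)² + (-1.22)² + (-1.18)² = 205.3098.
Posterior: Inv-Gamma(10.0 + 9/2, 6.1 + 205.3098/2) = Inv-Gamma(14.50, 108.75490).
Mode = β/(α+1) = 108.75490/15.50 = 7.0164.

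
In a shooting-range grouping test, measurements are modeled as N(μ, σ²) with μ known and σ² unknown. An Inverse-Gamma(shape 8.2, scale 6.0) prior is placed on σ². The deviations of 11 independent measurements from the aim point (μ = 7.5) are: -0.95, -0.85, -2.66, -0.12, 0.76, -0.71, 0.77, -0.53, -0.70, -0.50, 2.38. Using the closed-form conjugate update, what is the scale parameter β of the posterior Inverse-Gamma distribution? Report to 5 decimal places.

With known mean μ and an Inverse-Gamma(α, β) prior on σ², the Normal likelihood is conjugate: posterior is Inv-Gamma(α + n/2, β + Σ(xᵢ−μ)²/2).
Σ(xᵢ−μ)² = (-0.95)² + (-0.85)² + (-2.66)² + (-0.12)² + (0.76)² + (-0.71)² + (0.77)² + (-0.53)² + (-0.70)² + (-0.50)² + (2.38)² = 17.0749.
Posterior: Inv-Gamma(8.2 + 11/2, 6.0 + 17.0749/2) = Inv-Gamma(13.70, 14.53745).
Posterior β = 14.53745.

14.53745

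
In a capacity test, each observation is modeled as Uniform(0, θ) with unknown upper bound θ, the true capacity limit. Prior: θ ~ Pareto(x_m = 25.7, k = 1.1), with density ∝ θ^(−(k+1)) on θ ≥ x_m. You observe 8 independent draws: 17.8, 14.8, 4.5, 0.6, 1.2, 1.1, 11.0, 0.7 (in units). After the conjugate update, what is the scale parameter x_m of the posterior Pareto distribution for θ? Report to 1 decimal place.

25.7

A Pareto(scale x_m, shape k) prior on the upper bound θ of Uniform(0, θ) is conjugate: posterior is Pareto(max(x_m, max xᵢ), k + n).
Sample maximum = 17.8; prior scale x_m = 25.7 → posterior scale = max = 25.7.
Posterior shape = 1.1 + 8 = 9.1.
Posterior scale x_m = 25.7.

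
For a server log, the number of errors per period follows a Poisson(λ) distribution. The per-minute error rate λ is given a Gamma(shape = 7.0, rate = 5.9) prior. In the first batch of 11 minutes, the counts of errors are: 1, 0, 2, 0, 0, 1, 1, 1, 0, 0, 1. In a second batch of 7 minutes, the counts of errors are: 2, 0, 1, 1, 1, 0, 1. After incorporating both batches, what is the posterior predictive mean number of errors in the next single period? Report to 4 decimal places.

With a Gamma(shape α, rate β) prior, the Poisson likelihood is conjugate: the posterior is Gamma(α + ΣXᵢ, β + n).
Batch 1: sum of counts S = 7 over n = 11 minutes.
After batch 1: Gamma(α+S, β+n) = Gamma(7.0+7, 5.9+11) = Gamma(14.0, 16.9).
Batch 2: sum of counts S = 6 over n = 7 minutes.
After batch 2: Gamma(α+S, β+n) = Gamma(14.0+6, 16.9+7) = Gamma(20.0, 23.9).
The predictive distribution for one future period is NegBinom with mean α/β = 0.8368.

0.8368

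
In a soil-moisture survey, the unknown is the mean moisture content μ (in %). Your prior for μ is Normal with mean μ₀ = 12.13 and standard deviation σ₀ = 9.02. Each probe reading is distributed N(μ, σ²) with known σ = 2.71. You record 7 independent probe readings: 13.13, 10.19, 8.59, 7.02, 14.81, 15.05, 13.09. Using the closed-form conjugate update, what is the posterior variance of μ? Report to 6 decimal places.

For Normal data with known variance σ², a Normal(μ₀, σ₀²) prior on μ is conjugate. Posterior precision = 1/σ₀² + n/σ²; posterior mean is the precision-weighted average of μ₀ and x̄.
σ₀² = 9.02² = 81.3604, σ² = 2.71² = 7.3441; σ² + n·σ₀² = 7.3441 + 7·81.3604 = 576.8669.
Posterior precision = 1/σ₀² + n/σ² = 1/81.3604 + 7/7.3441 = (σ² + n·σ₀²)/(σ₀²σ²) = 576.8669/(81.3604·7.3441); posterior variance σₙ² = σ₀²σ²/(σ² + n·σ₀²) = 81.3604·7.3441/576.8669 = 1.035800.

1.035800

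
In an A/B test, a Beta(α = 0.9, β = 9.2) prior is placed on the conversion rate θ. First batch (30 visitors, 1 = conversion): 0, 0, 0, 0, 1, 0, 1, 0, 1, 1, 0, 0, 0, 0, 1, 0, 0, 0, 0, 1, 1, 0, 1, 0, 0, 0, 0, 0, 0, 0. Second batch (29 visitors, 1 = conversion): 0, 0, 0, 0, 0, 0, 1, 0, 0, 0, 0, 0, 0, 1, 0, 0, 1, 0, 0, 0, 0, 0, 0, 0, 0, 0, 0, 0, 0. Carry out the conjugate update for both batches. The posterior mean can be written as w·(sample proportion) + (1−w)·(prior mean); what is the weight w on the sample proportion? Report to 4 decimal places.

The Beta prior is conjugate to a Binomial/Bernoulli likelihood; the update adds successes to α and failures to β.
Total number of visitors: n = 30 + 29 = 59.
Posterior mean = (α₀+k)/(α₀+β₀+n) = [n/(α₀+β₀+n)]·(k/n) + [(α₀+β₀)/(α₀+β₀+n)]·α₀/(α₀+β₀), so only n and the prior enter the weight.
The weight on the data is w = n/(α₀+β₀+n) = 59/(0.9+9.2+59) = 59/69.1 = 0.8538.

0.8538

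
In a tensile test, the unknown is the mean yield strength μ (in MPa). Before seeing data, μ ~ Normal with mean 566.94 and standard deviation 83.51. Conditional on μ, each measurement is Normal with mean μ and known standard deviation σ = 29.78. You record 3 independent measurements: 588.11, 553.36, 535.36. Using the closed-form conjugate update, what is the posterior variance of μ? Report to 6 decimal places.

For Normal data with known variance σ², a Normal(μ₀, σ₀²) prior on μ is conjugate. Posterior precision = 1/σ₀² + n/σ²; posterior mean is the precision-weighted average of μ₀ and x̄.
σ₀² = 83.51² = 6973.9201, σ² = 29.78² = 886.8484; σ² + n·σ₀² = 886.8484 + 3·6973.9201 = 21808.6087.
Posterior precision = 1/σ₀² + n/σ² = 1/6973.9201 + 3/886.8484 = (σ² + n·σ₀²)/(σ₀²σ²) = 21808.6087/(6973.9201·886.8484); posterior variance σₙ² = σ₀²σ²/(σ² + n·σ₀²) = 6973.9201·886.8484/21808.6087 = 283.594885.

283.594885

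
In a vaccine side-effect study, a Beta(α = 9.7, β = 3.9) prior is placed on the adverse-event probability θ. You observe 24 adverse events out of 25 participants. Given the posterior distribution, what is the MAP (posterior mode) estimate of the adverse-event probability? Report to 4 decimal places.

0.8934

The Beta prior is conjugate to a Binomial/Bernoulli likelihood; the update adds successes to α and failures to β.
Posterior: Beta(α+k, β+n−k) = Beta(9.7+24, 3.9+1) = Beta(33.7, 4.9).
Mode of Beta(a,b) for a,b>1 is (a−1)/(a+b−2) = 32.7/36.6 = 0.8934.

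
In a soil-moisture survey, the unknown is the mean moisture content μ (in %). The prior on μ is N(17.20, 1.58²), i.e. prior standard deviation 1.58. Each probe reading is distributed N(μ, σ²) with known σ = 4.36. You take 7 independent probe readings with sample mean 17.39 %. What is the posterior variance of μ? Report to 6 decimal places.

For Normal data with known variance σ², a Normal(μ₀, σ₀²) prior on μ is conjugate. Posterior precision = 1/σ₀² + n/σ²; posterior mean is the precision-weighted average of μ₀ and x̄.
σ₀² = 1.58² = 2.4964, σ² = 4.36² = 19.0096; σ² + n·σ₀² = 19.0096 + 7·2.4964 = 36.4844.
Posterior precision = 1/σ₀² + n/σ² = 1/2.4964 + 7/19.0096 = (σ² + n·σ₀²)/(σ₀²σ²) = 36.4844/(2.4964·19.0096); posterior variance σₙ² = σ₀²σ²/(σ² + n·σ₀²) = 2.4964·19.0096/36.4844 = 1.300708.

1.300708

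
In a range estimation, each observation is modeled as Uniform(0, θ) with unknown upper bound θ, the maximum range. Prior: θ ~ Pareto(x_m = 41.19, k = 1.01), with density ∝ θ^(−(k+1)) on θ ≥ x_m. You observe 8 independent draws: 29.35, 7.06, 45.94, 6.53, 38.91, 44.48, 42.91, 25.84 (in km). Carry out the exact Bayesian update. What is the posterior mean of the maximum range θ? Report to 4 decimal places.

51.6753

A Pareto(scale x_m, shape k) prior on the upper bound θ of Uniform(0, θ) is conjugate: posterior is Pareto(max(x_m, max xᵢ), k + n).
Sample maximum = 45.94; prior scale x_m = 41.19 → posterior scale = max = 45.94.
Posterior shape = 1.01 + 8 = 9.01.
E[θ|data] = k·x_m/(k−1) = 9.01·45.94/8.01 = 51.6753.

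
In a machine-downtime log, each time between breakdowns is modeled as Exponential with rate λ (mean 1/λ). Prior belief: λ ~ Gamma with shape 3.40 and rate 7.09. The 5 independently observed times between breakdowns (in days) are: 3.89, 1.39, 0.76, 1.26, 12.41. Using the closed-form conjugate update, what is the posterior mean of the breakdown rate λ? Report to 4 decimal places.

0.3134

With a Gamma(shape α, rate β) prior on the exponential rate λ, the posterior after n observations with total T = Σxᵢ is Gamma(α+n, β+T).
Sum of observations T = 19.71 days; n = 5.
Posterior: Gamma(3.40+5, 7.09+19.71) = Gamma(8.40, 26.80).
Posterior mean of λ = α/β = 8.40/26.80 = 0.3134.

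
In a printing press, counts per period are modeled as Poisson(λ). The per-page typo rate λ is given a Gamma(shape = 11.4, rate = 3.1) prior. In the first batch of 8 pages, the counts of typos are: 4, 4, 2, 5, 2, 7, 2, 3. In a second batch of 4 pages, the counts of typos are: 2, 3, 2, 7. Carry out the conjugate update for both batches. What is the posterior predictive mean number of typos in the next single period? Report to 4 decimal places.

With a Gamma(shape α, rate β) prior, the Poisson likelihood is conjugate: the posterior is Gamma(α + ΣXᵢ, β + n).
Batch 1: sum of counts S = 29 over n = 8 pages.
After batch 1: Gamma(α+S, β+n) = Gamma(11.4+29, 3.1+8) = Gamma(40.4, 11.1).
Batch 2: sum of counts S = 14 over n = 4 pages.
After batch 2: Gamma(α+S, β+n) = Gamma(40.4+14, 11.1+4) = Gamma(54.4, 15.1).
The predictive distribution for one future period is NegBinom with mean α/β = 3.6026.

3.6026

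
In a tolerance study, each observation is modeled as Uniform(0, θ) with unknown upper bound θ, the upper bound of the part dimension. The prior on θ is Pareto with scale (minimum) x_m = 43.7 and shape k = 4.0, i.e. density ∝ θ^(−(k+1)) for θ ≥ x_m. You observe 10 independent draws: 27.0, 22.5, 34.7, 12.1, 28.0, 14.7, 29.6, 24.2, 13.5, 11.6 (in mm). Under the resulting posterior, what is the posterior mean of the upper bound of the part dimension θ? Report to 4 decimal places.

A Pareto(scale x_m, shape k) prior on the upper bound θ of Uniform(0, θ) is conjugate: posterior is Pareto(max(x_m, max xᵢ), k + n).
Sample maximum = 34.7; prior scale x_m = 43.7 → posterior scale = max = 43.7.
Posterior shape = 4.0 + 10 = 14.0.
E[θ|data] = k·x_m/(k−1) = 14.0·43.7/13.0 = 47.0615.

47.0615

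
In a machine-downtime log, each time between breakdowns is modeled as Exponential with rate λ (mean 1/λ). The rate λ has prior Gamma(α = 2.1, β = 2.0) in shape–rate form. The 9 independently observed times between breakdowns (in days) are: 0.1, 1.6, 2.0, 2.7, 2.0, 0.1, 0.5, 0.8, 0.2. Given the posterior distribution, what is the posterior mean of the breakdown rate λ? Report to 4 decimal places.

0.9250

With a Gamma(shape α, rate β) prior on the exponential rate λ, the posterior after n observations with total T = Σxᵢ is Gamma(α+n, β+T).
Sum of observations T = 10.0 days; n = 9.
Posterior: Gamma(2.1+9, 2.0+10.0) = Gamma(11.1, 12.0).
Posterior mean of λ = α/β = 11.1/12.0 = 0.9250.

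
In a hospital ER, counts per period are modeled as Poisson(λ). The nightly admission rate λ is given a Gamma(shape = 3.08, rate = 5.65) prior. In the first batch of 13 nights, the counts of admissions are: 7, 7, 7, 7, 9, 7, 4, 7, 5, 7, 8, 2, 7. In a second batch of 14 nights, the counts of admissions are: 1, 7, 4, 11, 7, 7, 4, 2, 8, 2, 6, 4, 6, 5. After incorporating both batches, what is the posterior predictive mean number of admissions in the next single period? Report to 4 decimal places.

With a Gamma(shape α, rate β) prior, the Poisson likelihood is conjugate: the posterior is Gamma(α + ΣXᵢ, β + n).
Batch 1: sum of counts S = 84 over n = 13 nights.
After batch 1: Gamma(α+S, β+n) = Gamma(3.08+84, 5.65+13) = Gamma(87.08, 18.65).
Batch 2: sum of counts S = 74 over n = 14 nights.
After batch 2: Gamma(α+S, β+n) = Gamma(87.08+74, 18.65+14) = Gamma(161.08, 32.65).
The predictive distribution for one future period is NegBinom with mean α/β = 4.9335.

4.9335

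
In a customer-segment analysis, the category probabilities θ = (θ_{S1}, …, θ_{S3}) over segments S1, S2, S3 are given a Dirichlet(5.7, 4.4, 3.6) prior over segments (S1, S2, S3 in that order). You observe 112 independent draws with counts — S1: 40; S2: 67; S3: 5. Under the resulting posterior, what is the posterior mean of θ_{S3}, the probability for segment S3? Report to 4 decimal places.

The Dirichlet prior is conjugate to the Multinomial likelihood: each posterior αⱼ = prior αⱼ + observed count nⱼ.
Posterior concentration: (45.7, 71.4, 8.6), total = 125.7.
E[θ_{S3}|data] = α_{S3}/Σα = 8.6/125.7 = 0.0684.

0.0684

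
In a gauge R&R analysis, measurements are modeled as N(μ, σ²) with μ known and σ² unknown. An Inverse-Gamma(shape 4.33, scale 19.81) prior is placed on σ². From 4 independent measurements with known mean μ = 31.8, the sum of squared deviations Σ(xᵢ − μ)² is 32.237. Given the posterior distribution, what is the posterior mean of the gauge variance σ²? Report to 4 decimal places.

6.7408

With known mean μ and an Inverse-Gamma(α, β) prior on σ², the Normal likelihood is conjugate: posterior is Inv-Gamma(α + n/2, β + Σ(xᵢ−μ)²/2).
Posterior: Inv-Gamma(4.33 + 4/2, 19.81 + 32.237/2) = Inv-Gamma(6.33, 35.9285).
E[σ²|data] = β/(α−1) = 35.9285/5.33 = 6.7408.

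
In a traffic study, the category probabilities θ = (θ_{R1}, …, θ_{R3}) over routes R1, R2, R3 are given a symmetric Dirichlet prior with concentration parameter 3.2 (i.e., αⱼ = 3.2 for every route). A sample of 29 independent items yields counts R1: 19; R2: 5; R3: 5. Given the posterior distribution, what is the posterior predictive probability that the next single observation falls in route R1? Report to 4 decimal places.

The Dirichlet prior is conjugate to the Multinomial likelihood: each posterior αⱼ = prior αⱼ + observed count nⱼ.
Posterior concentration: (22.2, 8.2, 8.2), total = 38.6.
P(next = R1 | data) = α_{R1}/Σα = 0.5751.

0.5751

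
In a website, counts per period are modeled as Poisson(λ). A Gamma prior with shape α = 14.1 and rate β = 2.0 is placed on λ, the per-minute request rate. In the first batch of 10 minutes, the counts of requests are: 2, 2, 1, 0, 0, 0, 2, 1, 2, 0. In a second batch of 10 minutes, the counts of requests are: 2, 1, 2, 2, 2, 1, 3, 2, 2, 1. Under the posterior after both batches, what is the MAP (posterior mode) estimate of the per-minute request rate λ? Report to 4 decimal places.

With a Gamma(shape α, rate β) prior, the Poisson likelihood is conjugate: the posterior is Gamma(α + ΣXᵢ, β + n).
Batch 1: sum of counts S = 10 over n = 10 minutes.
After batch 1: Gamma(α+S, β+n) = Gamma(14.1+10, 2.0+10) = Gamma(24.1, 12.0).
Batch 2: sum of counts S = 18 over n = 10 minutes.
After batch 2: Gamma(α+S, β+n) = Gamma(24.1+18, 12.0+10) = Gamma(42.1, 22.0).
Mode of Gamma(α,β) for α≥1 is (α−1)/β = 41.1/22.0 = 1.8682.

1.8682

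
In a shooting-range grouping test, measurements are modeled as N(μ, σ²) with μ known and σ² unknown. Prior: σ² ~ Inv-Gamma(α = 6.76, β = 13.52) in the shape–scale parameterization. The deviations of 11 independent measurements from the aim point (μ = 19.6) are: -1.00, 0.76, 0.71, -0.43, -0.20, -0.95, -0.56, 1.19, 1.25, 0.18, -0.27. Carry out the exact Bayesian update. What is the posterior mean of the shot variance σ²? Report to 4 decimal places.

With known mean μ and an Inverse-Gamma(α, β) prior on σ², the Normal likelihood is conjugate: posterior is Inv-Gamma(α + n/2, β + Σ(xᵢ−μ)²/2).
Σ(xᵢ−μ)² = (-1.00)² + (0.76)² + (0.71)² + (-0.43)² + (-0.20)² + (-0.95)² + (-0.56)² + (1.19)² + (1.25)² + (0.18)² + (-0.27)² = 6.6066.
Posterior: Inv-Gamma(6.76 + 11/2, 13.52 + 6.6066/2) = Inv-Gamma(12.26, 16.82330).
E[σ²|data] = β/(α−1) = 16.82330/11.26 = 1.4941.

1.4941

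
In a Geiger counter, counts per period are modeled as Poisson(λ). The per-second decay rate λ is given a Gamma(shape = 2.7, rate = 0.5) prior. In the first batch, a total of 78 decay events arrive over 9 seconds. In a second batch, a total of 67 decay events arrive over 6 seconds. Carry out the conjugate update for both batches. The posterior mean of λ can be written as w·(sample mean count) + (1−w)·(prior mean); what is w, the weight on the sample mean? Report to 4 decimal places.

0.9677

With a Gamma(shape α, rate β) prior, the Poisson likelihood is conjugate: the posterior is Gamma(α + ΣXᵢ, β + n).
Total number of seconds: n = 9 + 6 = 15.
Posterior mean = (α₀+S)/(β₀+n) = [n/(β₀+n)]·(S/n) + [β₀/(β₀+n)]·(α₀/β₀), so only n and β₀ enter the weight.
Weight on data w = n/(β₀+n) = 15/(0.5+15) = 15/15.5 = 0.9677.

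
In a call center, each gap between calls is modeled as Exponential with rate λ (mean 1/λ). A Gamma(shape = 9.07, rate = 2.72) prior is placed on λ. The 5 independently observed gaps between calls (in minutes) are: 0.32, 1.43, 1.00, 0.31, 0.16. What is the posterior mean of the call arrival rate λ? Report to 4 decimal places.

With a Gamma(shape α, rate β) prior on the exponential rate λ, the posterior after n observations with total T = Σxᵢ is Gamma(α+n, β+T).
Sum of observations T = 3.22 minutes; n = 5.
Posterior: Gamma(9.07+5, 2.72+3.22) = Gamma(14.07, 5.94).
Posterior mean of λ = α/β = 14.07/5.94 = 2.3687.

2.3687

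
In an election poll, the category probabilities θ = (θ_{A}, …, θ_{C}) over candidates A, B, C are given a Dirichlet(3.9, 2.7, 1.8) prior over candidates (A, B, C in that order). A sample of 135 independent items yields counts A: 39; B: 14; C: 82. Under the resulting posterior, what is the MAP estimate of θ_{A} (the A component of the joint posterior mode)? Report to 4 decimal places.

The Dirichlet prior is conjugate to the Multinomial likelihood: each posterior αⱼ = prior αⱼ + observed count nⱼ.
Posterior concentration: (42.9, 16.7, 83.8), total = 143.4.
Joint mode component: (α_{A}−1)/(Σα−K) = 41.9/140.4 = 0.2984.

0.2984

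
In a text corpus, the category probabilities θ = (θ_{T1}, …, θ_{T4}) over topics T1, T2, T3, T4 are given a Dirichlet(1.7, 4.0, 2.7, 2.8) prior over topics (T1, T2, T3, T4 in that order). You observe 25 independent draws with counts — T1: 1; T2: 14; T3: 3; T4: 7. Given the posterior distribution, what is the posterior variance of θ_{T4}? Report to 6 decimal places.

The Dirichlet prior is conjugate to the Multinomial likelihood: each posterior αⱼ = prior αⱼ + observed count nⱼ.
Posterior concentration: (2.7, 18.0, 5.7, 9.8), total = 36.2.
Var[θ_j] = α_j(Σα−α_j)/((Σα)²(Σα+1)) = 9.8·26.4/(36.2²·37.2) = 0.005307.

0.005307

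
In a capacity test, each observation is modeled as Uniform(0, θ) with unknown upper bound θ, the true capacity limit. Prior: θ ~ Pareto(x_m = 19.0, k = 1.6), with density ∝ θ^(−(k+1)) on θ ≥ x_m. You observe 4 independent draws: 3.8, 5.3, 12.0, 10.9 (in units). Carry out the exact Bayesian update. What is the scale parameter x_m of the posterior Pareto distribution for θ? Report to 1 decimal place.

A Pareto(scale x_m, shape k) prior on the upper bound θ of Uniform(0, θ) is conjugate: posterior is Pareto(max(x_m, max xᵢ), k + n).
Sample maximum = 12.0; prior scale x_m = 19.0 → posterior scale = max = 19.0.
Posterior shape = 1.6 + 4 = 5.6.
Posterior scale x_m = 19.0.

19.0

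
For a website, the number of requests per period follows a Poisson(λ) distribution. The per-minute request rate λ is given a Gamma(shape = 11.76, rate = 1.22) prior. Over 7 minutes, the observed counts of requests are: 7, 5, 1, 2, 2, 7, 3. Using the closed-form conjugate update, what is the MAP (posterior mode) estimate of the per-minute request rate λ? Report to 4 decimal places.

With a Gamma(shape α, rate β) prior, the Poisson likelihood is conjugate: the posterior is Gamma(α + ΣXᵢ, β + n).
Sum of counts S = 27 over n = 7 minutes.
Posterior: Gamma(α+S, β+n) = Gamma(11.76+27, 1.22+7) = Gamma(38.76, 8.22).
Mode of Gamma(α,β) for α≥1 is (α−1)/β = 37.76/8.22 = 4.5937.

4.5937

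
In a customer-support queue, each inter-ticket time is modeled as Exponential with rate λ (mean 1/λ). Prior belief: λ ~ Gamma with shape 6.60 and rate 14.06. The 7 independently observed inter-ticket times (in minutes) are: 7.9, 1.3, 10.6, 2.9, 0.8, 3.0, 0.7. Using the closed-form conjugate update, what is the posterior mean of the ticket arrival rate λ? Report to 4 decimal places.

With a Gamma(shape α, rate β) prior on the exponential rate λ, the posterior after n observations with total T = Σxᵢ is Gamma(α+n, β+T).
Sum of observations T = 27.2 minutes; n = 7.
Posterior: Gamma(6.60+7, 14.06+27.2) = Gamma(13.60, 41.26).
Posterior mean of λ = α/β = 13.60/41.26 = 0.3296.

0.3296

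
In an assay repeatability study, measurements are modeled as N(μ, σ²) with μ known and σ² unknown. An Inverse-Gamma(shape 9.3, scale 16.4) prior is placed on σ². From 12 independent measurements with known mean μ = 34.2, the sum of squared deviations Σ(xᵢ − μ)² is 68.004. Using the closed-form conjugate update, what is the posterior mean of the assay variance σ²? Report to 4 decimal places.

3.5246

With known mean μ and an Inverse-Gamma(α, β) prior on σ², the Normal likelihood is conjugate: posterior is Inv-Gamma(α + n/2, β + Σ(xᵢ−μ)²/2).
Posterior: Inv-Gamma(9.3 + 12/2, 16.4 + 68.004/2) = Inv-Gamma(15.30, 50.4020).
E[σ²|data] = β/(α−1) = 50.4020/14.30 = 3.5246.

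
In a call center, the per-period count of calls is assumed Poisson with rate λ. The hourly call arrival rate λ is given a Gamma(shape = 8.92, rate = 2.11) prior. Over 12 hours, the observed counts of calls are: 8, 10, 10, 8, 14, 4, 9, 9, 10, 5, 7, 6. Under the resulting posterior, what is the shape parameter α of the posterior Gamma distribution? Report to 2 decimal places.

With a Gamma(shape α, rate β) prior, the Poisson likelihood is conjugate: the posterior is Gamma(α + ΣXᵢ, β + n).
Sum of counts S = 100 over n = 12 hours.
Posterior: Gamma(α+S, β+n) = Gamma(8.92+100, 2.11+12) = Gamma(108.92, 14.11).
Posterior α = 108.92.

108.92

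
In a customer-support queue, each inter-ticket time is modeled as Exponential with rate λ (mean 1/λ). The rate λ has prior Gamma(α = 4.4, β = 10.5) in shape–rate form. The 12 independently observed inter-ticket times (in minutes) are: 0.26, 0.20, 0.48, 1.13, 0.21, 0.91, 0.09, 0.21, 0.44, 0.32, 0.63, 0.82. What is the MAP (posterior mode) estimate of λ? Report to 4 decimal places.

With a Gamma(shape α, rate β) prior on the exponential rate λ, the posterior after n observations with total T = Σxᵢ is Gamma(α+n, β+T).
Sum of observations T = 5.70 minutes; n = 12.
Posterior: Gamma(4.4+12, 10.5+5.70) = Gamma(16.4, 16.20).
Mode = (α−1)/β = 0.9506.

0.9506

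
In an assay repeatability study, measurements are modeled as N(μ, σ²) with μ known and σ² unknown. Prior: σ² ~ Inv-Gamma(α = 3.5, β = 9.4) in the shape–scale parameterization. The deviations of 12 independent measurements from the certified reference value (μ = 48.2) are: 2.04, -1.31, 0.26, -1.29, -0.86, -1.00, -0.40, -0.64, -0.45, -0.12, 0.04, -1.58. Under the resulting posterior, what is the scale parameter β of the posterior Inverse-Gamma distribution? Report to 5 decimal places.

With known mean μ and an Inverse-Gamma(α, β) prior on σ², the Normal likelihood is conjugate: posterior is Inv-Gamma(α + n/2, β + Σ(xᵢ−μ)²/2).
Σ(xᵢ−μ)² = (2.04)² + (-1.31)² + (0.26)² + (-1.29)² + (-0.86)² + (-1.00)² + (-0.40)² + (-0.64)² + (-0.45)² + (-0.12)² + (0.04)² + (-1.58)² = 12.6335.
Posterior: Inv-Gamma(3.5 + 12/2, 9.4 + 12.6335/2) = Inv-Gamma(9.50, 15.71675).
Posterior β = 15.71675.

15.71675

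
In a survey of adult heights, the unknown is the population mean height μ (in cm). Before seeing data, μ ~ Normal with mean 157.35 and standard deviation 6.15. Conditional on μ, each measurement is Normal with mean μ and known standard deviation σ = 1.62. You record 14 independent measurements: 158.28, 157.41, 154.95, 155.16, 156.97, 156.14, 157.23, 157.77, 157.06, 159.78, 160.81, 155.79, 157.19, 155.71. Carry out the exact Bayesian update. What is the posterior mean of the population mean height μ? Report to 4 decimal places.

For Normal data with known variance σ², a Normal(μ₀, σ₀²) prior on μ is conjugate. Posterior precision = 1/σ₀² + n/σ²; posterior mean is the precision-weighted average of μ₀ and x̄.
Σxᵢ = 158.28 + 157.41 + 154.95 + 155.16 + 156.97 + 156.14 + 157.23 + 157.77 + 157.06 + 159.78 + 160.81 + 155.79 + 157.19 + 155.71 = 2200.25, so n·x̄ = 2200.25.
σ₀² = 6.15² = 37.8225, σ² = 1.62² = 2.6244; σ² + n·σ₀² = 2.6244 + 14·37.8225 = 532.1394.
Posterior mean = (μ₀/σ₀² + n·x̄/σ²)/(1/σ₀² + n/σ²) = (σ²·μ₀ + σ₀²·n·x̄)/(σ² + n·σ₀²) = (2.6244·157.35 + 37.8225·2200.25)/532.1394 = 83631.904965/532.1394 = 157.1616.

157.1616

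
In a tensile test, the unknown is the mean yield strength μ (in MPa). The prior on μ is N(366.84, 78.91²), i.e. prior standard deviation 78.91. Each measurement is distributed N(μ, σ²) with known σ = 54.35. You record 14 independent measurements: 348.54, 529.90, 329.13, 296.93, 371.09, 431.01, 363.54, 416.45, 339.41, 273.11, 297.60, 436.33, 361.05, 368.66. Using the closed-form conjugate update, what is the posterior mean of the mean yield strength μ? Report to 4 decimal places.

For Normal data with known variance σ², a Normal(μ₀, σ₀²) prior on μ is conjugate. Posterior precision = 1/σ₀² + n/σ²; posterior mean is the precision-weighted average of μ₀ and x̄.
Σxᵢ = 348.54 + 529.90 + 329.13 + 296.93 + 371.09 + 431.01 + 363.54 + 416.45 + 339.41 + 273.11 + 297.60 + 436.33 + 361.05 + 368.66 = 5162.75, so n·x̄ = 5162.75.
σ₀² = 78.91² = 6226.7881, σ² = 54.35² = 2953.9225; σ² + n·σ₀² = 2953.9225 + 14·6226.7881 = 90128.9559.
Posterior mean = (μ₀/σ₀² + n·x̄/σ²)/(1/σ₀² + n/σ²) = (σ²·μ₀ + σ₀²·n·x̄)/(σ² + n·σ₀²) = (2953.9225·366.84 + 6226.7881·5162.75)/90128.9559 = 33230967.193175/90128.9559 = 368.7047.

368.7047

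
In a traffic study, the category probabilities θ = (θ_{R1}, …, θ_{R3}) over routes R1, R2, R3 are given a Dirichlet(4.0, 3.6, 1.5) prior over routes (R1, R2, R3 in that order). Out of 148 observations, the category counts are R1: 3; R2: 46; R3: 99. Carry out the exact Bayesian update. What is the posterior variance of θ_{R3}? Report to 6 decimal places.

0.001458

The Dirichlet prior is conjugate to the Multinomial likelihood: each posterior αⱼ = prior αⱼ + observed count nⱼ.
Posterior concentration: (7.0, 49.6, 100.5), total = 157.1.
Var[θ_j] = α_j(Σα−α_j)/((Σα)²(Σα+1)) = 100.5·56.6/(157.1²·158.1) = 0.001458.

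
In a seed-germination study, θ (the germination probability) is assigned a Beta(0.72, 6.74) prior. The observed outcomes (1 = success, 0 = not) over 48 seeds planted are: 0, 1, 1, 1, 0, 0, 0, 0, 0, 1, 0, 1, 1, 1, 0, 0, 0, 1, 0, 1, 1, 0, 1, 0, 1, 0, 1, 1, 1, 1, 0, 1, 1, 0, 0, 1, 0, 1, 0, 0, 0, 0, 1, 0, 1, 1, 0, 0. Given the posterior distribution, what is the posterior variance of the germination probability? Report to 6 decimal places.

0.004335

The Beta prior is conjugate to a Binomial/Bernoulli likelihood; the update adds successes to α and failures to β.
Posterior: Beta(α+k, β+n−k) = Beta(0.72+23, 6.74+25) = Beta(23.72, 31.74).
Var = αβ/((α+β)²(α+β+1)) = 23.72·31.74/(55.46²·56.46) = 0.004335.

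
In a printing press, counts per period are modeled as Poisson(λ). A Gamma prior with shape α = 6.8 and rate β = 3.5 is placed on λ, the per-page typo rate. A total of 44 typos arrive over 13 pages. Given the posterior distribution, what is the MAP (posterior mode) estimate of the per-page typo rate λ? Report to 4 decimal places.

3.0182

With a Gamma(shape α, rate β) prior, the Poisson likelihood is conjugate: the posterior is Gamma(α + ΣXᵢ, β + n).
Posterior: Gamma(α+S, β+n) = Gamma(6.8+44, 3.5+13) = Gamma(50.8, 16.5).
Mode of Gamma(α,β) for α≥1 is (α−1)/β = 49.8/16.5 = 3.0182.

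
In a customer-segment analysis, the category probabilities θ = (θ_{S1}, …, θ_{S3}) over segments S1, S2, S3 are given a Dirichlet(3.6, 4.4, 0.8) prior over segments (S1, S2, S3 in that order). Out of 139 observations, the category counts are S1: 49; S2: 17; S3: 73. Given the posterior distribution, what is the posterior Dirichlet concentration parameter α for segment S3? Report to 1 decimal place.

73.8

The Dirichlet prior is conjugate to the Multinomial likelihood: each posterior αⱼ = prior αⱼ + observed count nⱼ.
Posterior concentration: (52.6, 21.4, 73.8), total = 147.8.
α_{S3} = 0.8 + 73 = 73.8.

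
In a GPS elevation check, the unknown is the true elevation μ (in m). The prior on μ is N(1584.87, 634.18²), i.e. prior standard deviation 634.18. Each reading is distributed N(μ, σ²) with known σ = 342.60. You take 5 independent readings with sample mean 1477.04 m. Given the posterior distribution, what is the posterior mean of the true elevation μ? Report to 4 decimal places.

For Normal data with known variance σ², a Normal(μ₀, σ₀²) prior on μ is conjugate. Posterior precision = 1/σ₀² + n/σ²; posterior mean is the precision-weighted average of μ₀ and x̄.
n·x̄ = 5·1477.04 = 7385.2.
σ₀² = 634.18² = 402184.2724, σ² = 342.60² = 117374.76; σ² + n·σ₀² = 117374.76 + 5·402184.2724 = 2128296.122.
Posterior mean = (μ₀/σ₀² + n·x̄/σ²)/(1/σ₀² + n/σ²) = (σ²·μ₀ + σ₀²·n·x̄)/(σ² + n·σ₀²) = (117374.76·1584.87 + 402184.2724·7385.2)/2128296.122 = 3156235024.40968/2128296.122 = 1482.9868.

1482.9868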